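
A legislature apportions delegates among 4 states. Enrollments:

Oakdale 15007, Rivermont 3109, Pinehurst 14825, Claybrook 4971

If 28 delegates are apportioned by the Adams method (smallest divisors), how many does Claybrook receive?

Standard divisor 37912/28 ≈ 1354; standard quotas: Oakdale 11.083, Rivermont 2.296, Pinehurst 10.949, Claybrook 3.671.
Rounding up gives 12, 3, 11, 4 = 30 seats, so the divisor must be adjusted.
With modified divisor 1490: modified quotas Oakdale 10.072, Rivermont 2.087, Pinehurst 9.950, Claybrook 3.336.
Rounding up: Oakdale 11, Rivermont 3, Pinehurst 10, Claybrook 4 (total 28).
Claybrook receives 4.

4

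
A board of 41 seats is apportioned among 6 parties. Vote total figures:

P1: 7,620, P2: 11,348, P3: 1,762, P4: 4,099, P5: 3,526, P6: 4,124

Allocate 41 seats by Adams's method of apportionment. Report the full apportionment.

Standard divisor 32479/41 ≈ 792.171; standard quotas: P1 9.619, P2 14.325, P3 2.224, P4 5.174, P5 4.451, P6 5.206.
Rounding up gives 10, 15, 3, 6, 5, 6 = 45 seats, so the divisor must be adjusted.
With modified divisor 860: modified quotas P1 8.860, P2 13.195, P3 2.049, P4 4.766, P5 4.100, P6 4.795.
Rounding up: P1 9, P2 14, P3 3, P4 5, P5 5, P6 5 (total 41).

P1: 9, P2: 14, P3: 3, P4: 5, P5: 5, P6: 5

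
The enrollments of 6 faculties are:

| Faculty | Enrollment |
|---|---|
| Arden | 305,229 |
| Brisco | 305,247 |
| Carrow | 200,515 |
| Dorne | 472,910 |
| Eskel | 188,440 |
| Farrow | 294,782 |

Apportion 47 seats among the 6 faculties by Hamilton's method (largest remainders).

Arden 8; Brisco 8; Carrow 5; Dorne 13; Eskel 5; Farrow 8

Standard divisor: 1767123 ÷ 47 ≈ 37598.362.
Standard quotas: Arden 8.1181, Brisco 8.1186, Carrow 5.3331, Dorne 12.5779, Eskel 5.0119, Farrow 7.8403.
Lower quotas: Arden 8, Brisco 8, Carrow 5, Dorne 12, Eskel 5, Farrow 7 (sum 45, leaving 2 seats).
Remainders in descending order: Farrow 0.8403, Dorne 0.5779, Carrow 0.3331, Brisco 0.1186, Arden 0.1181, Eskel 0.0119.
Largest remainders: Farrow, Dorne receive the extra seats.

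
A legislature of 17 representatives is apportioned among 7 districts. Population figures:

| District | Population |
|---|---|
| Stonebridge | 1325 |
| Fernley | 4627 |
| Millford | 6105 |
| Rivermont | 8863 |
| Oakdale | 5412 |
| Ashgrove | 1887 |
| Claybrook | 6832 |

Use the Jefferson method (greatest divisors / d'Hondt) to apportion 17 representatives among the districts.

Standard divisor 35051/17 ≈ 2061.824; standard quotas: Stonebridge 0.643, Fernley 2.244, Millford 2.961, Rivermont 4.299, Oakdale 2.625, Ashgrove 0.915, Claybrook 3.314.
Rounding down gives 0, 2, 2, 4, 2, 0, 3 = 13 seats, so the divisor must be adjusted.
With modified divisor 1740: modified quotas Stonebridge 0.761, Fernley 2.659, Millford 3.509, Rivermont 5.094, Oakdale 3.110, Ashgrove 1.084, Claybrook 3.926.
Rounding down: Stonebridge 0, Fernley 2, Millford 3, Rivermont 5, Oakdale 3, Ashgrove 1, Claybrook 3 (total 17).

Stonebridge 0, Fernley 2, Millford 3, Rivermont 5, Oakdale 3, Ashgrove 1, Claybrook 3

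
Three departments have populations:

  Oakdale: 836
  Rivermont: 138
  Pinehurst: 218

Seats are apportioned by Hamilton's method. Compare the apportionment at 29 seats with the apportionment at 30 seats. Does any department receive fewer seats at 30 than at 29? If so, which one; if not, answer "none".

Rivermont

At 29 seats: Oakdale 20, Rivermont 4, Pinehurst 5.
At 30 seats: Oakdale 21, Rivermont 3, Pinehurst 6.
Rivermont drops from 4 to 3.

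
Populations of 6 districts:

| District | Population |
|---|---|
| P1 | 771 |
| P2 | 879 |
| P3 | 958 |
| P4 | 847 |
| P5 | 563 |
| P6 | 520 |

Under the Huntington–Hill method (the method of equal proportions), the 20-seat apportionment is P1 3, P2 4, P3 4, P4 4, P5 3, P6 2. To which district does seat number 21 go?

P1

Priority for the next seat is population ÷ (√(s·(s+1))).
Priorities: P1 222.569, P2 196.550, P3 214.215, P4 189.395, P5 162.524, P6 212.289.
Highest priority: P1.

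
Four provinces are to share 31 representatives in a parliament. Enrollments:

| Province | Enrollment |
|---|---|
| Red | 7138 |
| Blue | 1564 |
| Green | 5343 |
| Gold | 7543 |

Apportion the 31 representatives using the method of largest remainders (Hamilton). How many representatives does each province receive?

Total 21588; standard divisor 21588/31 ≈ 696.387.
Standard quotas: Red 10.2500, Blue 2.2459, Green 7.6725, Gold 10.8316.
Lower quotas: Red 10, Blue 2, Green 7, Gold 10 (sum 29, leaving 2 seats).
Remainders in descending order: Gold 0.8316, Green 0.6725, Red 0.2500, Blue 0.2459.
The surplus seats go to Gold, Green.

Red: 10, Blue: 2, Green: 8, Gold: 11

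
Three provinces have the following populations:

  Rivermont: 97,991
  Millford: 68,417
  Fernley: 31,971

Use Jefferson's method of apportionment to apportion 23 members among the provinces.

Standard divisor 198379/23 ≈ 8625.174; standard quotas: Rivermont 11.361, Millford 7.932, Fernley 3.707.
Rounding down gives 11, 7, 3 = 21 seats, so the divisor must be adjusted.
With modified divisor 8100: modified quotas Rivermont 12.098, Millford 8.447, Fernley 3.947.
Rounding down: Rivermont 12, Millford 8, Fernley 3 (total 23).

Rivermont 12; Millford 8; Fernley 3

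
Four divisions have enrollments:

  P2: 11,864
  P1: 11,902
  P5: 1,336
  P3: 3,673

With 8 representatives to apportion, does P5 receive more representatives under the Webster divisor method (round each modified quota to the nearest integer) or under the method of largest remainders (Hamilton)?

Webster: P2 3, P1 4, P5 0, P3 1.
Hamilton: P2 3, P1 3, P5 1, P3 1.
P5 gets 0 under Webster and 1 under Hamilton.

Hamilton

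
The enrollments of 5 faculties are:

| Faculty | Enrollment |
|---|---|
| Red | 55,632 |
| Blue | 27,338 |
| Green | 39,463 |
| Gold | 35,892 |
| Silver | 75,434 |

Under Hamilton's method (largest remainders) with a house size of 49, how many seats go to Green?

8

Standard divisor: 233759 ÷ 49 ≈ 4770.592.
Standard quotas: Red 11.6614, Blue 5.7305, Green 8.2721, Gold 7.5236, Silver 15.8123.
Lower quotas: Red 11, Blue 5, Green 8, Gold 7, Silver 15 (sum 46, leaving 3 seats).
Remainders in descending order: Silver 0.8123, Blue 0.7305, Red 0.6614, Gold 0.5236, Green 0.2721.
Largest remainders: Silver, Blue, Red receive the extra seats.
Green receives 8.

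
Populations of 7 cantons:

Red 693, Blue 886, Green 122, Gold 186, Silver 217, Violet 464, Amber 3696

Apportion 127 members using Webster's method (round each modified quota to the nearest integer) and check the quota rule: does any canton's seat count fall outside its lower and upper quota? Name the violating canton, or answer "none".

Standard quotas: Red 14.050, Blue 17.963, Green 2.473, Gold 3.771, Silver 4.400, Violet 9.407, Amber 74.935.
Webster allocation: Red 14, Blue 18, Green 2, Gold 4, Silver 4, Violet 9, Amber 76.
Amber has quota 74.935 (lower 74, upper 75) but receives 76 — outside the quota interval.

Amber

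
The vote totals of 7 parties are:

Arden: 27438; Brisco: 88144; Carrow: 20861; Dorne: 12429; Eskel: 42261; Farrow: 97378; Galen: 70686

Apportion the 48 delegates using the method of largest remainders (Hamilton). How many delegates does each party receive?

Total 359197; standard divisor 359197/48 ≈ 7483.271.
Standard quotas: Arden 3.6666, Brisco 11.7788, Carrow 2.7877, Dorne 1.6609, Eskel 5.6474, Farrow 13.0128, Galen 9.4459.
Lower quotas: Arden 3, Brisco 11, Carrow 2, Dorne 1, Eskel 5, Farrow 13, Galen 9 (sum 44, leaving 4 seats).
Remainders in descending order: Carrow 0.7877, Brisco 0.7788, Arden 0.6666, Dorne 0.6609, Eskel 0.6474, Galen 0.4459, Farrow 0.0128.
The surplus seats go to Carrow, Brisco, Arden, Dorne.

Arden 4, Brisco 12, Carrow 3, Dorne 2, Eskel 5, Farrow 13, Galen 9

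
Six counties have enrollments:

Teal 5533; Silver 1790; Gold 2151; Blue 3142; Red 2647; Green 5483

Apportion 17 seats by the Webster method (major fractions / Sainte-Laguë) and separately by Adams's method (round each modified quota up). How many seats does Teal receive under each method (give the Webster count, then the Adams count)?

Webster: Teal 5, Silver 1, Gold 2, Blue 3, Red 2, Green 4.
Adams: Teal 4, Silver 2, Gold 2, Blue 3, Red 2, Green 4.
Teal gets 5 under Webster and 4 under Adams.

5 and 4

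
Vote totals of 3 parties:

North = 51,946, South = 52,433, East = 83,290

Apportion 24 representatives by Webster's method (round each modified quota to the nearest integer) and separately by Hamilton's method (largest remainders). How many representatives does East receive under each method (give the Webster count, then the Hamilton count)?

Webster: North 7, South 7, East 10.
Hamilton: North 6, South 7, East 11.
East gets 10 under Webster and 11 under Hamilton.

10 and 11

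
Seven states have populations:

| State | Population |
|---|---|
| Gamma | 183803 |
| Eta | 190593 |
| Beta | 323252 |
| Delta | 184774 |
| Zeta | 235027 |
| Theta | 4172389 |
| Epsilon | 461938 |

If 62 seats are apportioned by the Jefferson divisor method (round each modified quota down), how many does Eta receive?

2

Standard divisor 5751776/62 ≈ 92770.581; standard quotas: Gamma 1.981, Eta 2.054, Beta 3.484, Delta 1.992, Zeta 2.533, Theta 44.975, Epsilon 4.979.
Rounding down gives 1, 2, 3, 1, 2, 44, 4 = 57 seats, so the divisor must be adjusted.
With modified divisor 89700: modified quotas Gamma 2.049, Eta 2.125, Beta 3.604, Delta 2.060, Zeta 2.620, Theta 46.515, Epsilon 5.150.
Rounding down: Gamma 2, Eta 2, Beta 3, Delta 2, Zeta 2, Theta 46, Epsilon 5 (total 62).
Eta receives 2.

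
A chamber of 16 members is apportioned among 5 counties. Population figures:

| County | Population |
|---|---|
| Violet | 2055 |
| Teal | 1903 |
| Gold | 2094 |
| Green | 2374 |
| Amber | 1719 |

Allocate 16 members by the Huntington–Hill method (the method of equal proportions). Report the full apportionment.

Violet 3, Teal 3, Gold 3, Green 4, Amber 3

With divisor 645: modified quotas Violet 3.186, Teal 2.950, Gold 3.247, Green 3.681, Amber 2.665.
Geometric-mean thresholds: Violet √(3·4)=3.464, Teal √(2·3)=2.449, Gold √(3·4)=3.464, Green √(3·4)=3.464, Amber √(2·3)=2.449.
Each quota rounded against its threshold gives Violet 3, Teal 3, Gold 3, Green 4, Amber 3 (total 16).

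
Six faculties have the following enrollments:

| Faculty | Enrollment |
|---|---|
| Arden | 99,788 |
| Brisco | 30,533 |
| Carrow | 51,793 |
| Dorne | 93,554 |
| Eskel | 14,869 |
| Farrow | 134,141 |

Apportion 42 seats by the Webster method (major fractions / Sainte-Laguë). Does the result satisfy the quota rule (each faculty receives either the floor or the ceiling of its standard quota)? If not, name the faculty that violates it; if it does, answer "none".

none

Standard quotas: Arden 9.869, Brisco 3.020, Carrow 5.122, Dorne 9.252, Eskel 1.471, Farrow 13.266.
Webster allocation: Arden 10, Brisco 3, Carrow 5, Dorne 9, Eskel 1, Farrow 14.
Every allocation lies between the lower and upper quota.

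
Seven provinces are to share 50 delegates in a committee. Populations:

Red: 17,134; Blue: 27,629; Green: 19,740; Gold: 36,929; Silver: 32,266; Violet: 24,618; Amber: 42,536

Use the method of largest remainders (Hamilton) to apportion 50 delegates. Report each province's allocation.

Standard divisor: 200852 ÷ 50 ≈ 4017.04.
Standard quotas: Red 4.2653, Blue 6.8779, Green 4.9141, Gold 9.1931, Silver 8.0323, Violet 6.1284, Amber 10.5889.
Lower quotas: Red 4, Blue 6, Green 4, Gold 9, Silver 8, Violet 6, Amber 10 (sum 47, leaving 3 seats).
Remainders in descending order: Green 0.9141, Blue 0.8779, Amber 0.5889, Red 0.2653, Gold 0.1931, Violet 0.1284, Silver 0.0323.
The surplus seats go to Green, Blue, Amber.

Red: 4, Blue: 7, Green: 5, Gold: 9, Silver: 8, Violet: 6, Amber: 11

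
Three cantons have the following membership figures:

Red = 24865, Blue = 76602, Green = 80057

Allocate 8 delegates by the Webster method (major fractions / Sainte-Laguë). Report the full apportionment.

Standard divisor 181524/8 ≈ 22690.5; standard quotas: Red 1.096, Blue 3.376, Green 3.528.
Rounding to the nearest integer gives Red 1, Blue 3, Green 4 — total 8, matching the house size, so no adjustment is needed.

Red 1; Blue 3; Green 4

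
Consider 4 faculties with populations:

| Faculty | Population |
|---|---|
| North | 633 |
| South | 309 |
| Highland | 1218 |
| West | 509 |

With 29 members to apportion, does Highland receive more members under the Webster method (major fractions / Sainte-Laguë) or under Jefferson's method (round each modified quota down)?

Jefferson

Webster: North 7, South 3, Highland 13, West 6.
Jefferson: North 7, South 3, Highland 14, West 5.
Highland gets 13 under Webster and 14 under Jefferson.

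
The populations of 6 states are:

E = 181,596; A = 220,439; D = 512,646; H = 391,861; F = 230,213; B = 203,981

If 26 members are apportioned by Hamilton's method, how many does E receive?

Total 1740736; standard divisor 1740736/26 ≈ 66951.385.
Standard quotas: E 2.7124, A 3.2925, D 7.6570, H 5.8529, F 3.4385, B 3.0467.
Lower quotas: E 2, A 3, D 7, H 5, F 3, B 3 (sum 23, leaving 3 seats).
Remainders in descending order: H 0.8529, E 0.7124, D 0.6570, F 0.4385, A 0.2925, B 0.0467.
The surplus seats go to H, E, D.
E receives 3.

3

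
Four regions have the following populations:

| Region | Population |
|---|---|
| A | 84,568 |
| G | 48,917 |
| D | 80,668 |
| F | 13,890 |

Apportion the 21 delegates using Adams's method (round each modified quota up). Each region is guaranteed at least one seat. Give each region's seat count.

Standard divisor 228043/21 ≈ 10859.19; standard quotas: A 7.788, G 4.505, D 7.429, F 1.279.
Rounding up gives 8, 5, 8, 2 = 23 seats, so the divisor must be adjusted.
With modified divisor 12160: modified quotas A 6.955, G 4.023, D 6.634, F 1.142.
Rounding up: A 7, G 5, D 7, F 2 (total 21).

A: 7, G: 5, D: 7, F: 2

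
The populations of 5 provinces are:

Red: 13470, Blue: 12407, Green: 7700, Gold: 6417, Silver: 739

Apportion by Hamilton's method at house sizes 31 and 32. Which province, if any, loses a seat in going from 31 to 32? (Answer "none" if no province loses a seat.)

Silver

At 31 seats: Red 10, Blue 9, Green 6, Gold 5, Silver 1.
At 32 seats: Red 11, Blue 10, Green 6, Gold 5, Silver 0.
Silver drops from 1 to 0.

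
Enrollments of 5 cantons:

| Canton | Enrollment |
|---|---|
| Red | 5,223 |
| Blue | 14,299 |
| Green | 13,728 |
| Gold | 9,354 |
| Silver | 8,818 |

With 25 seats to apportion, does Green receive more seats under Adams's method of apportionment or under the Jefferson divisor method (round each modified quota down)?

Jefferson

Adams: Red 3, Blue 7, Green 6, Gold 5, Silver 4.
Jefferson: Red 2, Blue 7, Green 7, Gold 5, Silver 4.
Green gets 6 under Adams and 7 under Jefferson.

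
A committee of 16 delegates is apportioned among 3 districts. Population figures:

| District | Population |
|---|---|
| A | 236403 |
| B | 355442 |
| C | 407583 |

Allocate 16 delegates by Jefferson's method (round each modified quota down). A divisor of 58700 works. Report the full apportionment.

A=4, B=6, C=6

With modified divisor 58700: modified quotas A 4.027, B 6.055, C 6.943.
Rounding down: A 4, B 6, C 6 (total 16).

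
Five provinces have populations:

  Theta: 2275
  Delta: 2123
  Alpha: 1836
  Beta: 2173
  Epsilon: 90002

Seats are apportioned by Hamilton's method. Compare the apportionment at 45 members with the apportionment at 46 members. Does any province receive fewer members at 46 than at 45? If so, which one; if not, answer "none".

At 45 seats: Theta 1, Delta 1, Alpha 1, Beta 1, Epsilon 41.
At 46 seats: Theta 1, Delta 1, Alpha 1, Beta 1, Epsilon 42.
No province's allocation decreased.

none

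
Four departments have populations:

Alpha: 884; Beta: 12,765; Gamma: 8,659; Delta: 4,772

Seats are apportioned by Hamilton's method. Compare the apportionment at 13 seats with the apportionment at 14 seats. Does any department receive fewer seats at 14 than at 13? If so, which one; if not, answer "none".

Alpha

At 13 seats: Alpha 1, Beta 6, Gamma 4, Delta 2.
At 14 seats: Alpha 0, Beta 7, Gamma 5, Delta 2.
Alpha drops from 1 to 0.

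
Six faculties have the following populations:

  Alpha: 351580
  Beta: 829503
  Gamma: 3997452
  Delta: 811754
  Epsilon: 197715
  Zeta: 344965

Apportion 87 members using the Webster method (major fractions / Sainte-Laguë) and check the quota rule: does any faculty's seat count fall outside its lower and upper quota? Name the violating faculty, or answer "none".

Gamma

Standard quotas: Alpha 4.682, Beta 11.047, Gamma 53.234, Delta 10.810, Epsilon 2.633, Zeta 4.594.
Webster allocation: Alpha 5, Beta 11, Gamma 52, Delta 11, Epsilon 3, Zeta 5.
Gamma has quota 53.234 (lower 53, upper 54) but receives 52 — outside the quota interval.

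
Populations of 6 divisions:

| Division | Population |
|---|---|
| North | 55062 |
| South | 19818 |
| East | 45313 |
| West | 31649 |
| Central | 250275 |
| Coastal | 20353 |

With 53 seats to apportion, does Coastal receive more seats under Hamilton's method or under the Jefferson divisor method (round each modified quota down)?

Hamilton

Hamilton: North 7, South 2, East 6, West 4, Central 31, Coastal 3.
Jefferson: North 7, South 2, East 5, West 4, Central 33, Coastal 2.
Coastal gets 3 under Hamilton and 2 under Jefferson.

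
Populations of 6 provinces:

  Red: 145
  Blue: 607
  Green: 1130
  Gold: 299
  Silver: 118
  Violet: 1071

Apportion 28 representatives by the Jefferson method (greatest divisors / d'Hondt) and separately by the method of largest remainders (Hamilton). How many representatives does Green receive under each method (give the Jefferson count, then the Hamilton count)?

Jefferson: Red 1, Blue 5, Green 10, Gold 2, Silver 1, Violet 9.
Hamilton: Red 1, Blue 5, Green 9, Gold 3, Silver 1, Violet 9.
Green gets 10 under Jefferson and 9 under Hamilton.

10 and 9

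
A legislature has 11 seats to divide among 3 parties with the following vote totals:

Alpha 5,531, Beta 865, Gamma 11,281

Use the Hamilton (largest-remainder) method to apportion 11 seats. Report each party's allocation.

Total 17677; standard divisor 17677/11 = 1607.
Standard quotas: Alpha 3.4418, Beta 0.5383, Gamma 7.0199.
Lower quotas: Alpha 3, Beta 0, Gamma 7 (sum 10, leaving 1 seat).
Remainders in descending order: Beta 0.5383, Alpha 0.4418, Gamma 0.0199.
Largest remainder: Beta receives the extra seat.

Alpha 3; Beta 1; Gamma 7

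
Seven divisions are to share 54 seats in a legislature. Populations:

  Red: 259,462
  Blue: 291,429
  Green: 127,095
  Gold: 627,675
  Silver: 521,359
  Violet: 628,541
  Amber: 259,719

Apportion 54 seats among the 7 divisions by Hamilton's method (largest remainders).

Red 5; Blue 6; Green 3; Gold 12; Silver 10; Violet 13; Amber 5

Total 2715280; standard divisor 2715280/54 ≈ 50282.963.
Standard quotas: Red 5.1600, Blue 5.7958, Green 2.5276, Gold 12.4829, Silver 10.3685, Violet 12.5001, Amber 5.1651.
Lower quotas: Red 5, Blue 5, Green 2, Gold 12, Silver 10, Violet 12, Amber 5 (sum 51, leaving 3 seats).
Remainders in descending order: Blue 0.7958, Green 0.5276, Violet 0.5001, Gold 0.4829, Silver 0.3685, Amber 0.1651, Red 0.1600.
Largest remainders: Blue, Green, Violet receive the extra seats.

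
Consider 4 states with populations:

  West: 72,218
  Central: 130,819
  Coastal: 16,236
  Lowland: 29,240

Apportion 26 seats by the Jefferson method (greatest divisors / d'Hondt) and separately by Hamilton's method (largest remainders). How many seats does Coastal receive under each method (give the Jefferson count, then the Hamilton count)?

1 and 2

Jefferson: West 8, Central 14, Coastal 1, Lowland 3.
Hamilton: West 7, Central 14, Coastal 2, Lowland 3.
Coastal gets 1 under Jefferson and 2 under Hamilton.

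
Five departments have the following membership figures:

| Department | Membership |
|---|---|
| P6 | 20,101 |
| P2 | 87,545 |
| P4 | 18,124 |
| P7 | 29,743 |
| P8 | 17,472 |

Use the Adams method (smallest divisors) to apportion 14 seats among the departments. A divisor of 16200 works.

P6 2; P2 6; P4 2; P7 2; P8 2

With modified divisor 16200: modified quotas P6 1.241, P2 5.404, P4 1.119, P7 1.836, P8 1.079.
Rounding up: P6 2, P2 6, P4 2, P7 2, P8 2 (total 14).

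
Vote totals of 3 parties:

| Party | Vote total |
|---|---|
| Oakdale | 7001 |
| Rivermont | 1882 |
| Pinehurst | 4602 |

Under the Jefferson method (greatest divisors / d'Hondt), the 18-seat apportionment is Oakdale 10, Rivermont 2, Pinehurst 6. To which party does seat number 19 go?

Pinehurst

Priority for the next seat is population ÷ (current seats + 1).
Priorities: Oakdale 636.455, Rivermont 627.333, Pinehurst 657.429.
Highest priority: Pinehurst.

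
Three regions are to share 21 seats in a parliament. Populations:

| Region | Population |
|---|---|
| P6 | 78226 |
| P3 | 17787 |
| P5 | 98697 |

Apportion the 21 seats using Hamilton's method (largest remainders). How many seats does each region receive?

P6: 8, P3: 2, P5: 11

The standard divisor is 194710/21 ≈ 9271.905.
Standard quotas: P6 8.4369, P3 1.9184, P5 10.6447.
Lower quotas: P6 8, P3 1, P5 10 (sum 19, leaving 2 seats).
Remainders in descending order: P3 0.9184, P5 0.6447, P6 0.4369.
Largest remainders: P3, P5 receive the extra seats.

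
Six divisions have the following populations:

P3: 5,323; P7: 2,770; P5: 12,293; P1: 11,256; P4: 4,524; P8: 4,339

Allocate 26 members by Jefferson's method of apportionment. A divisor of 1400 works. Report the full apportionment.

With modified divisor 1400: modified quotas P3 3.802, P7 1.979, P5 8.781, P1 8.040, P4 3.231, P8 3.099.
Rounding down: P3 3, P7 1, P5 8, P1 8, P4 3, P8 3 (total 26).

P3 3; P7 1; P5 8; P1 8; P4 3; P8 3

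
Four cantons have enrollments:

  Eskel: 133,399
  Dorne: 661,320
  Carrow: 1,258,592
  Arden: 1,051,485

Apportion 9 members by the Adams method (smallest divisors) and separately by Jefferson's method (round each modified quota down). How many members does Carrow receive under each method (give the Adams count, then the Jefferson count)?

Adams: Eskel 1, Dorne 2, Carrow 3, Arden 3.
Jefferson: Eskel 0, Dorne 2, Carrow 4, Arden 3.
Carrow gets 3 under Adams and 4 under Jefferson.

3 and 4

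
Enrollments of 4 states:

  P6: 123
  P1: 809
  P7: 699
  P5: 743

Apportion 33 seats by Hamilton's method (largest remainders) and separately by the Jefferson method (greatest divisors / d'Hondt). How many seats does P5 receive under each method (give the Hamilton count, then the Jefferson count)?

Hamilton: P6 2, P1 11, P7 10, P5 10.
Jefferson: P6 1, P1 11, P7 10, P5 11.
P5 gets 10 under Hamilton and 11 under Jefferson.

10 and 11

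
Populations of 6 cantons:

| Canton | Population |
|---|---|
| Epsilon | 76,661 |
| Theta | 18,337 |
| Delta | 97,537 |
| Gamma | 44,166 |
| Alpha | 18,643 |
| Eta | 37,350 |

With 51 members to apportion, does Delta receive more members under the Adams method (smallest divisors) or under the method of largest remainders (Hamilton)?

Adams: Epsilon 13, Theta 3, Delta 16, Gamma 8, Alpha 4, Eta 7.
Hamilton: Epsilon 13, Theta 3, Delta 17, Gamma 8, Alpha 3, Eta 7.
Delta gets 16 under Adams and 17 under Hamilton.

Hamilton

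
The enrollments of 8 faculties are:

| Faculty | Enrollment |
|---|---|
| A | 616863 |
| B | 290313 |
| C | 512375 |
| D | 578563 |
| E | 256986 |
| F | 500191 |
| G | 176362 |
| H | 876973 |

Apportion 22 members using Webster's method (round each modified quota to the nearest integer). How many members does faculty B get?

Standard divisor 3808626/22 ≈ 173119.364; standard quotas: A 3.563, B 1.677, C 2.960, D 3.342, E 1.484, F 2.889, G 1.019, H 5.066.
Rounding to the nearest integer gives A 4, B 2, C 3, D 3, E 1, F 3, G 1, H 5 — total 22, matching the house size, so no adjustment is needed.
B receives 2.

2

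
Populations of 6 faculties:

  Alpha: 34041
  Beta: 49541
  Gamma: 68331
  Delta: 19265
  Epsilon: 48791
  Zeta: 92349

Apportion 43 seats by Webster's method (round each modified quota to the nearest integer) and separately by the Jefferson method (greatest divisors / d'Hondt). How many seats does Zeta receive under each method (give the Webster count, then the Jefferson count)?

12 and 13

Webster: Alpha 5, Beta 7, Gamma 9, Delta 3, Epsilon 7, Zeta 12.
Jefferson: Alpha 4, Beta 7, Gamma 10, Delta 2, Epsilon 7, Zeta 13.
Zeta gets 12 under Webster and 13 under Jefferson.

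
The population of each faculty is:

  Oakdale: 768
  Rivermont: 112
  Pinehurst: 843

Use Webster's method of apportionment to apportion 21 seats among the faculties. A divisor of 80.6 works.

Oakdale=10, Rivermont=1, Pinehurst=10

With modified divisor 80.6: modified quotas Oakdale 9.529, Rivermont 1.390, Pinehurst 10.459.
Rounding to the nearest integer: Oakdale 10, Rivermont 1, Pinehurst 10 (total 21).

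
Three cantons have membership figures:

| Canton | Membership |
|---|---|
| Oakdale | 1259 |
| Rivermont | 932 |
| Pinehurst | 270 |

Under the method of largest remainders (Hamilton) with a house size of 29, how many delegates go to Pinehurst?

3

The standard divisor is 2461/29 ≈ 84.862.
Standard quotas: Oakdale 14.836, Rivermont 10.983, Pinehurst 3.182.
Lower quotas: Oakdale 14, Rivermont 10, Pinehurst 3 (sum 27, leaving 2 seats).
Remainders in descending order: Rivermont 0.983, Oakdale 0.836, Pinehurst 0.182.
The surplus seats go to Rivermont, Oakdale.
Pinehurst receives 3.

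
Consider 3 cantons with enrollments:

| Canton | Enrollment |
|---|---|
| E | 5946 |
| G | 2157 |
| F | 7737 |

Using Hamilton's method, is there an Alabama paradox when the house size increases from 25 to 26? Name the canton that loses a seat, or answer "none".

At 25 seats: E 9, G 4, F 12.
At 26 seats: E 10, G 3, F 13.
G drops from 4 to 3.

G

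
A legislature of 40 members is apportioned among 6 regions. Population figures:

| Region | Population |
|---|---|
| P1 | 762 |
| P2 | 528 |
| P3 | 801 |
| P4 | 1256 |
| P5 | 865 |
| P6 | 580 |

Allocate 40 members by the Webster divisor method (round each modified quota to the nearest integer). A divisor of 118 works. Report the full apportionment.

P1=6, P2=4, P3=7, P4=11, P5=7, P6=5

With modified divisor 118: modified quotas P1 6.458, P2 4.475, P3 6.788, P4 10.644, P5 7.331, P6 4.915.
Rounding to the nearest integer: P1 6, P2 4, P3 7, P4 11, P5 7, P6 5 (total 40).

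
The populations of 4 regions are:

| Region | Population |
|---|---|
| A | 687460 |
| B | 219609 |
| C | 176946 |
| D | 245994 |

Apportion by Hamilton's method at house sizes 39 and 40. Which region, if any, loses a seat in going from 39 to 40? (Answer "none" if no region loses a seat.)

At 39 seats: A 20, B 7, C 5, D 7.
At 40 seats: A 21, B 7, C 5, D 7.
No region's allocation decreased.

none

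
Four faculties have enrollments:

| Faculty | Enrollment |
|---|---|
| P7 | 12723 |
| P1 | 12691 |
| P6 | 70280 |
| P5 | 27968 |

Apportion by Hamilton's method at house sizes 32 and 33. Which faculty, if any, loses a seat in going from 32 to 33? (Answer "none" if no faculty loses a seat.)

At 32 seats: P7 4, P1 3, P6 18, P5 7.
At 33 seats: P7 3, P1 3, P6 19, P5 8.
P7 drops from 4 to 3.

P7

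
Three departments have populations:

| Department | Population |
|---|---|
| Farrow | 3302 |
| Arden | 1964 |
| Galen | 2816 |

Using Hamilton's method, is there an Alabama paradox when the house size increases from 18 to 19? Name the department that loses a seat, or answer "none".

At 18 seats: Farrow 7, Arden 5, Galen 6.
At 19 seats: Farrow 8, Arden 4, Galen 7.
Arden drops from 5 to 4.

Arden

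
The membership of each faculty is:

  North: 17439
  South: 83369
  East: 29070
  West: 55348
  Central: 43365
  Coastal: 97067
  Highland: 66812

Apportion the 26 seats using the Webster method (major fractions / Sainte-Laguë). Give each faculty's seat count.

North 1; South 6; East 2; West 4; Central 3; Coastal 6; Highland 4

Standard divisor 392470/26 ≈ 15095; standard quotas: North 1.155, South 5.523, East 1.926, West 3.667, Central 2.873, Coastal 6.430, Highland 4.426.
Rounding to the nearest integer gives North 1, South 6, East 2, West 4, Central 3, Coastal 6, Highland 4 — total 26, matching the house size, so no adjustment is needed.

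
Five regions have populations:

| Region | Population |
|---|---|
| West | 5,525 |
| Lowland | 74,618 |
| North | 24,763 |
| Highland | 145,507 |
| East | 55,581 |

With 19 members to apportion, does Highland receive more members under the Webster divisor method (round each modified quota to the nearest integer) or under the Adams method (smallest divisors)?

Webster: West 0, Lowland 5, North 2, Highland 9, East 3.
Adams: West 1, Lowland 5, North 2, Highland 8, East 3.
Highland gets 9 under Webster and 8 under Adams.

Webster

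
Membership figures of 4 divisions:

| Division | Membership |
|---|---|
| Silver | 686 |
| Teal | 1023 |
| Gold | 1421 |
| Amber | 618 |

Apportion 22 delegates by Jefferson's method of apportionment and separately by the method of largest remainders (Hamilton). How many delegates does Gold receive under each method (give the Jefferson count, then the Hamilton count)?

Jefferson: Silver 4, Teal 6, Gold 9, Amber 3.
Hamilton: Silver 4, Teal 6, Gold 8, Amber 4.
Gold gets 9 under Jefferson and 8 under Hamilton.

9 and 8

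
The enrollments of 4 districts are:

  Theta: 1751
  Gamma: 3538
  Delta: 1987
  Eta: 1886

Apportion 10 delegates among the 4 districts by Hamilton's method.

Theta 2; Gamma 4; Delta 2; Eta 2

The standard divisor is 9162/10 ≈ 916.2.
Standard quotas: Theta 1.911, Gamma 3.862, Delta 2.169, Eta 2.059.
Lower quotas: Theta 1, Gamma 3, Delta 2, Eta 2 (sum 8, leaving 2 seats).
Remainders in descending order: Theta 0.911, Gamma 0.862, Delta 0.169, Eta 0.059.
The surplus seats go to Theta, Gamma.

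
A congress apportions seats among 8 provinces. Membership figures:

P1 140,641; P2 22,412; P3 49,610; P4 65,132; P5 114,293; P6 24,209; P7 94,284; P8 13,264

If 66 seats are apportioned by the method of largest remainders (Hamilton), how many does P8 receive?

2

The standard divisor is 523845/66 ≈ 7937.045.
Standard quotas: P1 17.7196, P2 2.8237, P3 6.2504, P4 8.2061, P5 14.3999, P6 3.0501, P7 11.8790, P8 1.6712.
Lower quotas: P1 17, P2 2, P3 6, P4 8, P5 14, P6 3, P7 11, P8 1 (sum 62, leaving 4 seats).
Remainders in descending order: P7 0.8790, P2 0.8237, P1 0.7196, P8 0.6712, P5 0.3999, P3 0.2504, P4 0.2061, P6 0.0501.
Largest remainders: P7, P2, P1, P8 receive the extra seats.
P8 receives 2.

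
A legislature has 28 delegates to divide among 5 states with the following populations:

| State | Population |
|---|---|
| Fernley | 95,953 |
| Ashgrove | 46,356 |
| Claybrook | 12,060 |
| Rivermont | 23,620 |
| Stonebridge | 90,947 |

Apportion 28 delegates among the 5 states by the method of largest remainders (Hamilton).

Fernley 10, Ashgrove 5, Claybrook 1, Rivermont 2, Stonebridge 10

Standard divisor: 268936 ÷ 28 ≈ 9604.857.
Standard quotas: Fernley 9.9900, Ashgrove 4.8263, Claybrook 1.2556, Rivermont 2.4592, Stonebridge 9.4689.
Lower quotas: Fernley 9, Ashgrove 4, Claybrook 1, Rivermont 2, Stonebridge 9 (sum 25, leaving 3 seats).
Remainders in descending order: Fernley 0.9900, Ashgrove 0.8263, Stonebridge 0.4689, Rivermont 0.4592, Claybrook 0.2556.
Largest remainders: Fernley, Ashgrove, Stonebridge receive the extra seats.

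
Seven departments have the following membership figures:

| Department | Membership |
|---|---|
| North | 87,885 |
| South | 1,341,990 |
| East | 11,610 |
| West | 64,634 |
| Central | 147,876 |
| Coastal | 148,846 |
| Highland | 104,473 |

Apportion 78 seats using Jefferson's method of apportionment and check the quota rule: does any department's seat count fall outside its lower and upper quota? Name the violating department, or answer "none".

South

Standard quotas: North 3.594, South 54.881, East 0.475, West 2.643, Central 6.047, Coastal 6.087, Highland 4.272.
Jefferson allocation: North 3, South 57, East 0, West 2, Central 6, Coastal 6, Highland 4.
South has quota 54.881 (lower 54, upper 55) but receives 57 — outside the quota interval.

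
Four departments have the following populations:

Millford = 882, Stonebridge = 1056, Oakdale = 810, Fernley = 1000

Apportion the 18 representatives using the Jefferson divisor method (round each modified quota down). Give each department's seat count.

Standard divisor 3748/18 ≈ 208.222; standard quotas: Millford 4.236, Stonebridge 5.072, Oakdale 3.890, Fernley 4.803.
Rounding down gives 4, 5, 3, 4 = 16 seats, so the divisor must be adjusted.
With modified divisor 190: modified quotas Millford 4.642, Stonebridge 5.558, Oakdale 4.263, Fernley 5.263.
Rounding down: Millford 4, Stonebridge 5, Oakdale 4, Fernley 5 (total 18).

Millford 4, Stonebridge 5, Oakdale 4, Fernley 5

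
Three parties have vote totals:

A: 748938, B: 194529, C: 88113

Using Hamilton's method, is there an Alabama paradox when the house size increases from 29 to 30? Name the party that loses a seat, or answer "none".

At 29 seats: A 21, B 5, C 3.
At 30 seats: A 22, B 6, C 2.
C drops from 3 to 2.

C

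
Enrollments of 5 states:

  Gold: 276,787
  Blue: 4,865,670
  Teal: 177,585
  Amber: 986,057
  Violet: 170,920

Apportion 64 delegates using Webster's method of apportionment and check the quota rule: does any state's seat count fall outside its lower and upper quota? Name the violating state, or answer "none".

Standard quotas: Gold 2.735, Blue 48.078, Teal 1.755, Amber 9.743, Violet 1.689.
Webster allocation: Gold 3, Blue 47, Teal 2, Amber 10, Violet 2.
Blue has quota 48.078 (lower 48, upper 49) but receives 47 — outside the quota interval.

Blue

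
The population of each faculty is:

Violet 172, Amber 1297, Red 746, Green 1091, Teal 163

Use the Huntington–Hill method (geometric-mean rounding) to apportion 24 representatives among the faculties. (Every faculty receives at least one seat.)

Violet 1, Amber 9, Red 5, Green 8, Teal 1

With divisor 141: modified quotas Violet 1.220, Amber 9.199, Red 5.291, Green 7.738, Teal 1.156.
Geometric-mean thresholds: Violet √(1·2)=1.414, Amber √(9·10)=9.487, Red √(5·6)=5.477, Green √(7·8)=7.483, Teal √(1·2)=1.414.
Each quota rounded against its threshold gives Violet 1, Amber 9, Red 5, Green 8, Teal 1 (total 24).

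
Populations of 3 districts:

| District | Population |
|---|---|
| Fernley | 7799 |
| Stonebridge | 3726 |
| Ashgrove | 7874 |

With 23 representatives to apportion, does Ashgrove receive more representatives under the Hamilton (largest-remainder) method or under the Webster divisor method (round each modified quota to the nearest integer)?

Webster

Hamilton: Fernley 9, Stonebridge 5, Ashgrove 9.
Webster: Fernley 9, Stonebridge 4, Ashgrove 10.
Ashgrove gets 9 under Hamilton and 10 under Webster.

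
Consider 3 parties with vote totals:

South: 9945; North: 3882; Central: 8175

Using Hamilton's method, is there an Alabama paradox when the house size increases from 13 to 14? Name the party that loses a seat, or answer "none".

At 13 seats: South 6, North 2, Central 5.
At 14 seats: South 6, North 3, Central 5.
No party's allocation decreased.

none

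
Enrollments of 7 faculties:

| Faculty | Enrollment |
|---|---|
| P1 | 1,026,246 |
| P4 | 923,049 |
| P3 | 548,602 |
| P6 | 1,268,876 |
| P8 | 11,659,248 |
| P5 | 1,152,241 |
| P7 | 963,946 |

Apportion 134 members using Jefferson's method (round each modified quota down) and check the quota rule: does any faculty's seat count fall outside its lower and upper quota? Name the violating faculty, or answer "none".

P8

Standard quotas: P1 7.839, P4 7.051, P3 4.191, P6 9.693, P8 89.062, P5 8.802, P7 7.363.
Jefferson allocation: P1 8, P4 7, P3 4, P6 9, P8 91, P5 8, P7 7.
P8 has quota 89.062 (lower 89, upper 90) but receives 91 — outside the quota interval.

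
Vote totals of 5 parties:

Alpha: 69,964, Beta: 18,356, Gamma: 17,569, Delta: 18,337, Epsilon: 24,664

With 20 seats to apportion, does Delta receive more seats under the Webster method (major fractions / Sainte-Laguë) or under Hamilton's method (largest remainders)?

Hamilton

Webster: Alpha 10, Beta 3, Gamma 2, Delta 2, Epsilon 3.
Hamilton: Alpha 9, Beta 3, Gamma 2, Delta 3, Epsilon 3.
Delta gets 2 under Webster and 3 under Hamilton.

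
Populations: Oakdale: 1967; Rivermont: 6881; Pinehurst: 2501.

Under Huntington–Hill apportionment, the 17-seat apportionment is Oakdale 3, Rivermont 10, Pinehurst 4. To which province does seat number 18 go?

Rivermont

Priority for the next seat is population ÷ (√(s·(s+1))).
Priorities: Oakdale 567.824, Rivermont 656.078, Pinehurst 559.241.
Highest priority: Rivermont.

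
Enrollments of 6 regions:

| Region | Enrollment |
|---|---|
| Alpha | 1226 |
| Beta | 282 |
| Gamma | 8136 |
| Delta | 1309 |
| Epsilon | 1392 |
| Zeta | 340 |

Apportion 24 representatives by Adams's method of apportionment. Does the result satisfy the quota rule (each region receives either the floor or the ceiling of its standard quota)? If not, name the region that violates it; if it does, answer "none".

Standard quotas: Alpha 2.320, Beta 0.534, Gamma 15.393, Delta 2.477, Epsilon 2.634, Zeta 0.643.
Adams allocation: Alpha 2, Beta 1, Gamma 14, Delta 3, Epsilon 3, Zeta 1.
Gamma has quota 15.393 (lower 15, upper 16) but receives 14 — outside the quota interval.

Gamma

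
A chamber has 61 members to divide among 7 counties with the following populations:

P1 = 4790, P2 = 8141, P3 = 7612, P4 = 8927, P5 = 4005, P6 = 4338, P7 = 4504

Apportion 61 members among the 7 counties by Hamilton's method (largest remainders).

P1=7; P2=12; P3=11; P4=13; P5=6; P6=6; P7=6

Total 42317; standard divisor 42317/61 ≈ 693.721.
Standard quotas: P1 6.9048, P2 11.7353, P3 10.9727, P4 12.8683, P5 5.7732, P6 6.2532, P7 6.4925.
Lower quotas: P1 6, P2 11, P3 10, P4 12, P5 5, P6 6, P7 6 (sum 56, leaving 5 seats).
Remainders in descending order: P3 0.9727, P1 0.9048, P4 0.8683, P5 0.7732, P2 0.7353, P7 0.4925, P6 0.2532.
Largest remainders: P3, P1, P4, P5, P2 receive the extra seats.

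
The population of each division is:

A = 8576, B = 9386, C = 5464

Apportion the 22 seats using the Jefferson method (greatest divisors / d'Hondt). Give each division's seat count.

A=8, B=9, C=5

Standard divisor 23426/22 ≈ 1064.818; standard quotas: A 8.054, B 8.815, C 5.131.
Rounding down gives 8, 8, 5 = 21 seats, so the divisor must be adjusted.
With modified divisor 1000: modified quotas A 8.576, B 9.386, C 5.464.
Rounding down: A 8, B 9, C 5 (total 22).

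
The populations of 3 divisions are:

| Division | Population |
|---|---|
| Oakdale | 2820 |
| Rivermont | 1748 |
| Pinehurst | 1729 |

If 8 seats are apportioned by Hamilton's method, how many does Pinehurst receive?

Standard divisor: 6297 ÷ 8 ≈ 787.125.
Standard quotas: Oakdale 3.583, Rivermont 2.221, Pinehurst 2.197.
Lower quotas: Oakdale 3, Rivermont 2, Pinehurst 2 (sum 7, leaving 1 seat).
Remainders in descending order: Oakdale 0.583, Rivermont 0.221, Pinehurst 0.197.
The surplus seat goes to Oakdale.
Pinehurst receives 2.

2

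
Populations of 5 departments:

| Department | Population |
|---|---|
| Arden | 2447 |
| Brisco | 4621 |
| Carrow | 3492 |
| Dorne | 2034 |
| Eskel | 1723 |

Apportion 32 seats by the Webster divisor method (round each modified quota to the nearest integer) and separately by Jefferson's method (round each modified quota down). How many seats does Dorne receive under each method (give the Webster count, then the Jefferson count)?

Webster: Arden 5, Brisco 10, Carrow 8, Dorne 5, Eskel 4.
Jefferson: Arden 5, Brisco 11, Carrow 8, Dorne 4, Eskel 4.
Dorne gets 5 under Webster and 4 under Jefferson.

5 and 4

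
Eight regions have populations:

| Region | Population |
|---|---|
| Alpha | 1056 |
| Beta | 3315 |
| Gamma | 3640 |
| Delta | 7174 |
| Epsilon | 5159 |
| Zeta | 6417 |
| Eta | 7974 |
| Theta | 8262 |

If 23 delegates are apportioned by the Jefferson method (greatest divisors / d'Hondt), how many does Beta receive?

Standard divisor 42997/23 ≈ 1869.435; standard quotas: Alpha 0.565, Beta 1.773, Gamma 1.947, Delta 3.838, Epsilon 2.760, Zeta 3.433, Eta 4.265, Theta 4.420.
Rounding down gives 0, 1, 1, 3, 2, 3, 4, 4 = 18 seats, so the divisor must be adjusted.
With modified divisor 1630: modified quotas Alpha 0.648, Beta 2.034, Gamma 2.233, Delta 4.401, Epsilon 3.165, Zeta 3.937, Eta 4.892, Theta 5.069.
Rounding down: Alpha 0, Beta 2, Gamma 2, Delta 4, Epsilon 3, Zeta 3, Eta 4, Theta 5 (total 23).
Beta receives 2.

2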